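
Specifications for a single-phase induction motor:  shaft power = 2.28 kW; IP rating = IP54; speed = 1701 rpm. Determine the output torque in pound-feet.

ω = 2π × 1701/60 = 178.1 rad/s
τ = P/ω = 2280/178.1 = 12.8 N·m
In lb·ft: 12.8/1.356 = 9.44 lb·ft

9.44 lb·ft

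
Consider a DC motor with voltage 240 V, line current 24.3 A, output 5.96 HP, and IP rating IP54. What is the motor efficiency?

P_out = 5.96 × 746 = 4446 W
P_in = V·I = 240 × 24.3 = 5832 W
η = P_out / P_in = 4446 / 5832 = 0.762 = 76.2%

76.2 %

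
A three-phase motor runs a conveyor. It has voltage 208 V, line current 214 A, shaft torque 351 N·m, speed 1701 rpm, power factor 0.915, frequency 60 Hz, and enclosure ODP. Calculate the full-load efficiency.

88.6 %

ω = 2π × 1701/60 = 178.1 rad/s; P_out = τω = 351 × 178.1 = 62513 W
P_in = √3·V_L·I_L·cosφ = 1.732 × 208 × 214 × 0.915 = 70542 W
η = P_out / P_in = 62513 / 70542 = 0.886 = 88.6%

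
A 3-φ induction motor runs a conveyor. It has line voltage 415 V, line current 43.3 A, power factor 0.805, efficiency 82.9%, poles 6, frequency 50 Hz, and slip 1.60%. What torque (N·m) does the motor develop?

P_in = √3·V·I·cosφ = 1.732 × 415 × 43.3 × 0.805 = 25054 W
P_out = η·P_in = 0.829 × 25054 = 20770 W
n_s = 120×50/6 = 1000 rpm; n = 1000×(1−0.016) = 984 rpm
ω = 2π×984/60 = 103 rad/s
τ = P_out/ω = 20770/103 = 202 N·m

202 N·m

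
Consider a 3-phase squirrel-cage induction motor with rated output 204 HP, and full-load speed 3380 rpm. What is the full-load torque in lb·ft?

317 lb·ft

P_out = 204 × 746 = 152184 W
ω = 2π × 3380/60 = 354 rad/s
τ = P_out/ω = 152184/354 = 429.9 N·m
In lb·ft: 429.9/1.356 = 317 lb·ft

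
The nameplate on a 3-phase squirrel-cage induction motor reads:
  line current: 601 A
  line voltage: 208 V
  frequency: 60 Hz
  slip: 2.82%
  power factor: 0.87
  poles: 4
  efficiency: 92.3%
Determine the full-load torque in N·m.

P_in = √3·V·I·cosφ = 1.732 × 208 × 601 × 0.87 = 188367 W
P_out = η·P_in = 0.923 × 188367 = 173863 W
n_s = 120×60/4 = 1800 rpm; n = 1800×(1−0.0282) = 1749 rpm
ω = 2π×1749/60 = 183.2 rad/s
τ = P_out/ω = 173863/183.2 = 949 N·m

949 N·m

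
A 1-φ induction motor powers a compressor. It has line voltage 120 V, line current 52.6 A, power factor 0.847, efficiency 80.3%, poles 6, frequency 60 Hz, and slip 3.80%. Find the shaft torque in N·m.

P_in = V·I·cosφ = 120 × 52.6 × 0.847 = 5346 W
P_out = η·P_in = 0.803 × 5346 = 4293 W
n_s = 120×60/6 = 1200 rpm; n = 1200×(1−0.038) = 1154 rpm
ω = 2π×1154/60 = 120.8 rad/s
τ = P_out/ω = 4293/120.8 = 35.5 N·m

35.5 N·m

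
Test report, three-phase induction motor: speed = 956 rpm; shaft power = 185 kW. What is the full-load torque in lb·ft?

ω = 2π × 956/60 = 100.1 rad/s
τ = P/ω = 185000/100.1 = 1848 N·m
In lb·ft: 1848/1.356 = 1360 lb·ft

1360 lb·ft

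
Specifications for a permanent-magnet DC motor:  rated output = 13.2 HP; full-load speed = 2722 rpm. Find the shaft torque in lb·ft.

P_out = 13.2 × 746 = 9847 W
ω = 2π × 2722/60 = 285 rad/s
τ = P_out/ω = 9847/285 = 34.55 N·m
In lb·ft: 34.55/1.356 = 25.5 lb·ft

25.5 lb·ft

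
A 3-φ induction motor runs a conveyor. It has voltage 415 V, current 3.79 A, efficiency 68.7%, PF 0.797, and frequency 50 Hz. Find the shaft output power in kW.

1.49 kW

P_in = √3·V·I·cosφ = 1.732 × 415 × 3.79 × 0.797 = 2171 W
P_out = η·P_in = 0.687 × 2171 = 1491 W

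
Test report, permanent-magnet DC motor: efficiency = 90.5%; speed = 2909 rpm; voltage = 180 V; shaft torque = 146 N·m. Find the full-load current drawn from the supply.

ω = 2π×2909/60 = 304.6 rad/s; P_out = τω = 146 × 304.6 = 44472 W
P_in = P_out / η = 44472 / 0.905 = 49140 W
I = P_in / V = 49140 / 180 = 273 A

273 A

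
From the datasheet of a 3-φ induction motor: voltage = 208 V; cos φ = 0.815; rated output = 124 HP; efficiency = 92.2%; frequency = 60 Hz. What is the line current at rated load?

P_out = 124 × 746 = 92504 W
P_in = P_out / η = 92504 / 0.922 = 100330 W
I_L = P_in / (√3·V_L·cosφ) = 100330 / (1.732 × 208 × 0.815) = 342 A

342 A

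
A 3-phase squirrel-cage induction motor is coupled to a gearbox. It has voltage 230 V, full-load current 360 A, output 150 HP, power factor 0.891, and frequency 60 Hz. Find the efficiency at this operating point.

P_out = 150 × 746 = 111900 W
P_in = √3·V_L·I_L·cosφ = 1.732 × 230 × 360 × 0.891 = 127778 W
η = P_out / P_in = 111900 / 127778 = 0.876 = 87.6%

87.6 %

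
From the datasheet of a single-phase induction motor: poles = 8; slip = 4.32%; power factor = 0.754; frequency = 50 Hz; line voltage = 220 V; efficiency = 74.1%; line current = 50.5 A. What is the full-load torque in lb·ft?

60.9 lb·ft

P_in = V·I·cosφ = 220 × 50.5 × 0.754 = 8377 W
P_out = η·P_in = 0.741 × 8377 = 6207 W
n_s = 120×50/8 = 750 rpm; n = 750×(1−0.0432) = 718 rpm
ω = 2π×718/60 = 75.19 rad/s
τ = P_out/ω = 6207/75.19 = 82.55 N·m
In lb·ft: 82.55/1.356 = 60.9 lb·ft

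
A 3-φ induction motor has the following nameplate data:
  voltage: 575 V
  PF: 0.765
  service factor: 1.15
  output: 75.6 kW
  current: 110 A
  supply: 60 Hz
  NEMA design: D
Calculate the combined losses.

8.21 kW

P_in = √3·V·I·cosφ = 1.732×575×110×0.765 = 83805 W
P_out = 75600 W
Losses = P_in − P_out = 83805 − 75600 = 8205 W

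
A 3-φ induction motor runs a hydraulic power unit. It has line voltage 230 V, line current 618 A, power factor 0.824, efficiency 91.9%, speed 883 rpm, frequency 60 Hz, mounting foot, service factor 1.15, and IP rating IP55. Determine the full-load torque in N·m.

2020 N·m

P_in = √3·V·I·cosφ = 1.732 × 230 × 618 × 0.824 = 202858 W
P_out = η·P_in = 0.919 × 202858 = 186427 W
n = 883 rpm
ω = 2π×883/60 = 92.47 rad/s
τ = P_out/ω = 186427/92.47 = 2020 N·m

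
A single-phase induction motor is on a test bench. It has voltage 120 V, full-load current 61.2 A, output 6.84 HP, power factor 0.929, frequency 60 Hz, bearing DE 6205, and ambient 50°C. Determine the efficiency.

74.8 %

P_out = 6.84 × 746 = 5103 W
P_in = V·I·cosφ = 120 × 61.2 × 0.929 = 6823 W
η = P_out / P_in = 5103 / 6823 = 0.748 = 74.8%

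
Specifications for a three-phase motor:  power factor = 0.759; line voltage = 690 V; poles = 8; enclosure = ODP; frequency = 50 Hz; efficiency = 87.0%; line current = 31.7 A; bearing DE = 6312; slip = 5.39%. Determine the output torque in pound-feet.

P_in = √3·V·I·cosφ = 1.732 × 690 × 31.7 × 0.759 = 28754 W
P_out = η·P_in = 0.87 × 28754 = 25016 W
n_s = 120×50/8 = 750 rpm; n = 750×(1−0.0539) = 710 rpm
ω = 2π×710/60 = 74.35 rad/s
τ = P_out/ω = 25016/74.35 = 336.5 N·m
In lb·ft: 336.5/1.356 = 248 lb·ft

248 lb·ft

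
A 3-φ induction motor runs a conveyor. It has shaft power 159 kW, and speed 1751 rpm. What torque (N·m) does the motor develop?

ω = 2π × 1751/60 = 183.4 rad/s
τ = P/ω = 159000/183.4 = 867 N·m

867 N·m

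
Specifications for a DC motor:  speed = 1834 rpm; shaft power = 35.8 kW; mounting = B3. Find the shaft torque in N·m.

ω = 2π × 1834/60 = 192.1 rad/s
τ = P/ω = 35800/192.1 = 186 N·m

186 N·m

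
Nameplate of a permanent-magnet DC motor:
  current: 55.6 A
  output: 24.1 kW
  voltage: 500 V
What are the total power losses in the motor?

3700 W

P_in = V·I = 500×55.6 = 27800 W
P_out = 24100 W
Losses = P_in − P_out = 27800 − 24100 = 3700 W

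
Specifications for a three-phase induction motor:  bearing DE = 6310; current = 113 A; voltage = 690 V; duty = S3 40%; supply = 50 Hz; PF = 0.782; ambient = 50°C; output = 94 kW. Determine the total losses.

P_in = √3·V·I·cosφ = 1.732×690×113×0.782 = 105604 W
P_out = 94000 W
Losses = P_in − P_out = 105604 − 94000 = 11604 W

11600 W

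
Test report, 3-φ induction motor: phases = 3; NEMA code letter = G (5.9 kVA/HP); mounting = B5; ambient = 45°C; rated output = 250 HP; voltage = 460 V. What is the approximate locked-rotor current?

1850 A

S_LR = 5.9 × 250 = 1475 kVA
I_LR = S_LR/(√3·V_L) = 1475000/(1.732×460) = 1850 A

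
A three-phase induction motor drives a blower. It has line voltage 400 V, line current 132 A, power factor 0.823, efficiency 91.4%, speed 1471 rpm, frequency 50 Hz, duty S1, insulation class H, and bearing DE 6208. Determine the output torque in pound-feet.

P_in = √3·V·I·cosφ = 1.732 × 400 × 132 × 0.823 = 75263 W
P_out = η·P_in = 0.914 × 75263 = 68790 W
n = 1471 rpm
ω = 2π×1471/60 = 154 rad/s
τ = P_out/ω = 68790/154 = 446.7 N·m
In lb·ft: 446.7/1.356 = 329 lb·ft

329 lb·ft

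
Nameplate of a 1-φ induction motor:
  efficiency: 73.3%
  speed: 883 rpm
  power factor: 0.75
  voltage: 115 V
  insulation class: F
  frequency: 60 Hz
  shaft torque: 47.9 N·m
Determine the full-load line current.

ω = 2π×883/60 = 92.47 rad/s; P_out = τω = 47.9 × 92.47 = 4429 W
P_in = P_out / η = 4429 / 0.733 = 6042 W
I = P_in / (V·cosφ) = 6042 / (115 × 0.75) = 70.1 A

70.1 A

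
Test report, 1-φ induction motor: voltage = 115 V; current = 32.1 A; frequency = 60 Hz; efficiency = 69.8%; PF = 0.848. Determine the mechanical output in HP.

P_in = V·I·cosφ = 115 × 32.1 × 0.848 = 3130 W
P_out = η·P_in = 0.698 × 3130 = 2185 W
= 2185/746 = 2.93 HP

2.93 HP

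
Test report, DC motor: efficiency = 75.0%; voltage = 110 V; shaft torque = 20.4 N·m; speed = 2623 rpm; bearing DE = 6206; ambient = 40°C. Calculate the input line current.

ω = 2π×2623/60 = 274.7 rad/s; P_out = τω = 20.4 × 274.7 = 5604 W
P_in = P_out / η = 5604 / 0.750 = 7472 W
I = P_in / V = 7472 / 110 = 67.9 A

67.9 A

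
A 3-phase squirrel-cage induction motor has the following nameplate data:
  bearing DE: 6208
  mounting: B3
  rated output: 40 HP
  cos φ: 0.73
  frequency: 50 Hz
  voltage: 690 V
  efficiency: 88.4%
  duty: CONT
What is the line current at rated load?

P_out = 40 × 746 = 29840 W
P_in = P_out / η = 29840 / 0.884 = 33756 W
I_L = P_in / (√3·V_L·cosφ) = 33756 / (1.732 × 690 × 0.73) = 38.7 A

38.7 A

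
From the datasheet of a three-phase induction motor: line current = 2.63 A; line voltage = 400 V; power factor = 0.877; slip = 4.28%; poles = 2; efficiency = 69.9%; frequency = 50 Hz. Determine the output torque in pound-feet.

2.74 lb·ft

P_in = √3·V·I·cosφ = 1.732 × 400 × 2.63 × 0.877 = 1598 W
P_out = η·P_in = 0.699 × 1598 = 1117 W
n_s = 120×50/2 = 3000 rpm; n = 3000×(1−0.0428) = 2872 rpm
ω = 2π×2872/60 = 300.8 rad/s
τ = P_out/ω = 1117/300.8 = 3.713 N·m
In lb·ft: 3.713/1.356 = 2.74 lb·ft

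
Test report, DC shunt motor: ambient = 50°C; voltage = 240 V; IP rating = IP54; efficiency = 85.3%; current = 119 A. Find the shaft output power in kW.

24.4 kW

P_in = V·I = 240 × 119 = 28560 W
P_out = η·P_in = 0.853 × 28560 = 24362 W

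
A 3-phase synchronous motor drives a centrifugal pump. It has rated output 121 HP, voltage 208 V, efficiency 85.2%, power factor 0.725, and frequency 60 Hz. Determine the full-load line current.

P_out = 121 × 746 = 90266 W
P_in = P_out / η = 90266 / 0.852 = 105946 W
I_L = P_in / (√3·V_L·cosφ) = 105946 / (1.732 × 208 × 0.725) = 406 A

406 A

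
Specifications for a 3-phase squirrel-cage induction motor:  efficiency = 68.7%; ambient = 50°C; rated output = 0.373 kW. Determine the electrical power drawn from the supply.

P_out = 373 W
P_in = P_out/η = 373/0.687 = 543 W = 0.543 kW

0.543 kW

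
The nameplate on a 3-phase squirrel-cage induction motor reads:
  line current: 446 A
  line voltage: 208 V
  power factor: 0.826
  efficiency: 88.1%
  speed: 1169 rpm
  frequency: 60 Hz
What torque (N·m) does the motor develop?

955 N·m

P_in = √3·V·I·cosφ = 1.732 × 208 × 446 × 0.826 = 132717 W
P_out = η·P_in = 0.881 × 132717 = 116924 W
n = 1169 rpm
ω = 2π×1169/60 = 122.4 rad/s
τ = P_out/ω = 116924/122.4 = 955 N·m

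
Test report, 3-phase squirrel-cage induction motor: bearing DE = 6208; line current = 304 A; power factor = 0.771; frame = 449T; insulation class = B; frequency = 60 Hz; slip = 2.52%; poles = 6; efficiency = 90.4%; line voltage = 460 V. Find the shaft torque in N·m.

1380 N·m

P_in = √3·V·I·cosφ = 1.732 × 460 × 304 × 0.771 = 186738 W
P_out = η·P_in = 0.904 × 186738 = 168811 W
n_s = 120×60/6 = 1200 rpm; n = 1200×(1−0.0252) = 1170 rpm
ω = 2π×1170/60 = 122.5 rad/s
τ = P_out/ω = 168811/122.5 = 1380 N·m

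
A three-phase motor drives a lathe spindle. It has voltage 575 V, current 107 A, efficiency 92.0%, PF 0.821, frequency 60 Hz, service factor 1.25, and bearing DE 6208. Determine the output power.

80.5 kW

P_in = √3·V·I·cosφ = 1.732 × 575 × 107 × 0.821 = 87487 W
P_out = η·P_in = 0.92 × 87487 = 80488 W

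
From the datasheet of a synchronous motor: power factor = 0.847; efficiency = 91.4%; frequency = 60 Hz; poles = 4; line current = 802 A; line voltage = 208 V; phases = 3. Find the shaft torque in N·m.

P_in = √3·V·I·cosφ = 1.732 × 208 × 802 × 0.847 = 244720 W
P_out = η·P_in = 0.914 × 244720 = 223674 W
n = n_s = 120×60/4 = 1800 rpm (synchronous)
ω = 2π×1800/60 = 188.5 rad/s
τ = P_out/ω = 223674/188.5 = 1190 N·m

1190 N·m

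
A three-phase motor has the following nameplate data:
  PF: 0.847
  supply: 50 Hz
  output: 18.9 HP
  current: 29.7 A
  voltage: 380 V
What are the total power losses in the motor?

P_in = √3·V·I·cosφ = 1.732×380×29.7×0.847 = 16557 W
P_out = 18.9×746 = 14099 W
Losses = P_in − P_out = 16557 − 14099 = 2458 W

2460 W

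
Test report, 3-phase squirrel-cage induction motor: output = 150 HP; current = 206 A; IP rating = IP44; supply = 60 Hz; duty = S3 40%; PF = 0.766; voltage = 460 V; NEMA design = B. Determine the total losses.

13800 W

P_in = √3·V·I·cosφ = 1.732×460×206×0.766 = 125719 W
P_out = 150×746 = 111900 W
Losses = P_in − P_out = 125719 − 111900 = 13819 W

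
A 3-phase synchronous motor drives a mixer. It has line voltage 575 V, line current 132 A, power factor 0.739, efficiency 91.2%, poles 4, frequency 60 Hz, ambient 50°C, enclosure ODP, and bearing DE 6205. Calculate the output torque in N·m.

470 N·m

P_in = √3·V·I·cosφ = 1.732 × 575 × 132 × 0.739 = 97148 W
P_out = η·P_in = 0.912 × 97148 = 88599 W
n = n_s = 120×60/4 = 1800 rpm (synchronous)
ω = 2π×1800/60 = 188.5 rad/s
τ = P_out/ω = 88599/188.5 = 470 N·m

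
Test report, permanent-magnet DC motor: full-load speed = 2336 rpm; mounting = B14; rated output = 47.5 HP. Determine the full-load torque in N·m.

145 N·m

P_out = 47.5 × 746 = 35435 W
ω = 2π × 2336/60 = 244.6 rad/s
τ = P_out/ω = 35435/244.6 = 145 N·m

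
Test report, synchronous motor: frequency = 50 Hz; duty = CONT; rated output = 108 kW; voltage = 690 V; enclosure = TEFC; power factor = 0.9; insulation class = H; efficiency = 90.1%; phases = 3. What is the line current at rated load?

P_out = 108 kW = 108000 W
P_in = P_out / η = 108000 / 0.901 = 119867 W
I_L = P_in / (√3·V_L·cosφ) = 119867 / (1.732 × 690 × 0.9) = 111 A

111 A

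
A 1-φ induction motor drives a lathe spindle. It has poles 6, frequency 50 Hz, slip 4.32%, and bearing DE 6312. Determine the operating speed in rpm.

957 rpm

n_s = 120f/p = 120×50/6 = 1000 rpm
n = n_s(1 − s) = 1000 × (1 − 0.0432) = 957 rpm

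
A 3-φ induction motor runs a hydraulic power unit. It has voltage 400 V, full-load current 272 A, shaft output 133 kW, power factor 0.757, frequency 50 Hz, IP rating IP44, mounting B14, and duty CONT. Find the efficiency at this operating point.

P_out = 133 kW = 133000 W
P_in = √3·V_L·I_L·cosφ = 1.732 × 400 × 272 × 0.757 = 142650 W
η = P_out / P_in = 133000 / 142650 = 0.932 = 93.2%

93.2 %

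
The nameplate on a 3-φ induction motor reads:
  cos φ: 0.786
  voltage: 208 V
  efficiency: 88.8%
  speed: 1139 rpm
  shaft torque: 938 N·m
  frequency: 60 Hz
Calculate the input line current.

445 A

ω = 2π×1139/60 = 119.3 rad/s; P_out = τω = 938 × 119.3 = 111903 W
P_in = P_out / η = 111903 / 0.888 = 126017 W
I_L = P_in / (√3·V_L·cosφ) = 126017 / (1.732 × 208 × 0.786) = 445 A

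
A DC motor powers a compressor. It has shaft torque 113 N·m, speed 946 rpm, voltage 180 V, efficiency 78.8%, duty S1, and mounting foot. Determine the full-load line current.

78.9 A

ω = 2π×946/60 = 99.06 rad/s; P_out = τω = 113 × 99.06 = 11194 W
P_in = P_out / η = 11194 / 0.788 = 14206 W
I = P_in / V = 14206 / 180 = 78.9 A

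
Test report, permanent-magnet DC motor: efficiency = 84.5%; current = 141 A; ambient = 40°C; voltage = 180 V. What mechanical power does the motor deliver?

21.4 kW

P_in = V·I = 180 × 141 = 25380 W
P_out = η·P_in = 0.845 × 25380 = 21446 W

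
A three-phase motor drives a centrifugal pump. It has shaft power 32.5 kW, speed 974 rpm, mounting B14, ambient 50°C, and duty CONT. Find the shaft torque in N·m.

319 N·m

ω = 2π × 974/60 = 102 rad/s
τ = P/ω = 32500/102 = 319 N·m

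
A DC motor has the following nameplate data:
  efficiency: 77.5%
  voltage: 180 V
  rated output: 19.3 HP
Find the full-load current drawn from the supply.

103 A

P_out = 19.3 × 746 = 14398 W
P_in = P_out / η = 14398 / 0.775 = 18578 W
I = P_in / V = 18578 / 180 = 103 A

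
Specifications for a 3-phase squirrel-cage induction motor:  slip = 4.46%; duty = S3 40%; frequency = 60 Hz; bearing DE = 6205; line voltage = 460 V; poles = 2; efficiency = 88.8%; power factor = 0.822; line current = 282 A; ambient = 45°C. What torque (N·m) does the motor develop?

P_in = √3·V·I·cosφ = 1.732 × 460 × 282 × 0.822 = 184683 W
P_out = η·P_in = 0.888 × 184683 = 163999 W
n_s = 120×60/2 = 3600 rpm; n = 3600×(1−0.0446) = 3439 rpm
ω = 2π×3439/60 = 360.1 rad/s
τ = P_out/ω = 163999/360.1 = 455 N·m

455 N·m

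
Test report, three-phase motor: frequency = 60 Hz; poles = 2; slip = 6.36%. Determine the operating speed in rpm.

3371 rpm

n_s = 120f/p = 120×60/2 = 3600 rpm
n = n_s(1 − s) = 3600 × (1 − 0.0636) = 3371 rpm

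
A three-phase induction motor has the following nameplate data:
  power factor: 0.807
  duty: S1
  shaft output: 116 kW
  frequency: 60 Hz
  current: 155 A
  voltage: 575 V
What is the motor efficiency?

P_out = 116 kW = 116000 W
P_in = √3·V_L·I_L·cosφ = 1.732 × 575 × 155 × 0.807 = 124572 W
η = P_out / P_in = 116000 / 124572 = 0.931 = 93.1%

93.1 %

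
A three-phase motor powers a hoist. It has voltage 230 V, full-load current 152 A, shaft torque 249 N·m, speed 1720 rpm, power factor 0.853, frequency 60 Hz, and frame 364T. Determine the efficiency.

86.8 %

ω = 2π × 1720/60 = 180.1 rad/s; P_out = τω = 249 × 180.1 = 44845 W
P_in = √3·V_L·I_L·cosφ = 1.732 × 230 × 152 × 0.853 = 51650 W
η = P_out / P_in = 44845 / 51650 = 0.868 = 86.8%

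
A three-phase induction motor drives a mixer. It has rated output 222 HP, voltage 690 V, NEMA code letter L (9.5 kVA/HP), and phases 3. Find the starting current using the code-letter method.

S_LR = 9.5 × 222 = 2109 kVA
I_LR = S_LR/(√3·V_L) = 2109000/(1.732×690) = 1760 A

1760 A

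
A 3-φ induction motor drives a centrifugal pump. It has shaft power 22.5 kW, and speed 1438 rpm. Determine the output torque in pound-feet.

110 lb·ft

ω = 2π × 1438/60 = 150.6 rad/s
τ = P/ω = 22500/150.6 = 149.4 N·m
In lb·ft: 149.4/1.356 = 110 lb·ft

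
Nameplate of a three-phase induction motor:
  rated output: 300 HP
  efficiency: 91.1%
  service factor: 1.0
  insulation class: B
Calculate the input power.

P_out = 300 × 746 = 223800 W
P_in = P_out/η = 223800/0.911 = 245664 W = 246 kW

246 kW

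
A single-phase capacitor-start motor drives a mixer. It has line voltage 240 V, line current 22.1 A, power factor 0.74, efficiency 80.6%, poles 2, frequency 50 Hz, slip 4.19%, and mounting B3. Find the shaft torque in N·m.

P_in = V·I·cosφ = 240 × 22.1 × 0.74 = 3925 W
P_out = η·P_in = 0.806 × 3925 = 3164 W
n_s = 120×50/2 = 3000 rpm; n = 3000×(1−0.0419) = 2874 rpm
ω = 2π×2874/60 = 301 rad/s
τ = P_out/ω = 3164/301 = 10.5 N·m

10.5 N·m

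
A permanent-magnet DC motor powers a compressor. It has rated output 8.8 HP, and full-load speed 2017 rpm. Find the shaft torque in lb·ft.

22.9 lb·ft

P_out = 8.8 × 746 = 6565 W
ω = 2π × 2017/60 = 211.2 rad/s
τ = P_out/ω = 6565/211.2 = 31.08 N·m
In lb·ft: 31.08/1.356 = 22.9 lb·ft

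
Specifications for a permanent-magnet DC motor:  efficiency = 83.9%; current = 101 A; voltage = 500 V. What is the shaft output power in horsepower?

P_in = V·I = 500 × 101 = 50500 W
P_out = η·P_in = 0.839 × 50500 = 42370 W
= 42370/746 = 56.8 HP

56.8 HP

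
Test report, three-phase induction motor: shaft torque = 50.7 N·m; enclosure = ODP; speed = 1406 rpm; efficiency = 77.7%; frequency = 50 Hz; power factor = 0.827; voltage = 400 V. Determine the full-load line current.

ω = 2π×1406/60 = 147.2 rad/s; P_out = τω = 50.7 × 147.2 = 7463 W
P_in = P_out / η = 7463 / 0.777 = 9605 W
I_L = P_in / (√3·V_L·cosφ) = 9605 / (1.732 × 400 × 0.827) = 16.8 A

16.8 A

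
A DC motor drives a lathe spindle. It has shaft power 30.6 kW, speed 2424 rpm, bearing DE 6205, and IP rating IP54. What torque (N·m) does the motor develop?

121 N·m

ω = 2π × 2424/60 = 253.8 rad/s
τ = P/ω = 30600/253.8 = 121 N·m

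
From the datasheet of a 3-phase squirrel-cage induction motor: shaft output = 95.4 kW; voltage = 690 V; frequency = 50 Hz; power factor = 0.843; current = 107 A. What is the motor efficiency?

P_out = 95.4 kW = 95400 W
P_in = √3·V_L·I_L·cosφ = 1.732 × 690 × 107 × 0.843 = 107797 W
η = P_out / P_in = 95400 / 107797 = 0.885 = 88.5%

88.5 %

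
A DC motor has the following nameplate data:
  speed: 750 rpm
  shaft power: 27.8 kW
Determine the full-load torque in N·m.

354 N·m

ω = 2π × 750/60 = 78.54 rad/s
τ = P/ω = 27800/78.54 = 354 N·m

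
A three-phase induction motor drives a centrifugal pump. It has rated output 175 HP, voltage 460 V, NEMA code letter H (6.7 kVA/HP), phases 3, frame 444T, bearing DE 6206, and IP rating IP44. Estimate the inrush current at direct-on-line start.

S_LR = 6.7 × 175 = 1172.5 kVA
I_LR = S_LR/(√3·V_L) = 1172500/(1.732×460) = 1470 A

1470 A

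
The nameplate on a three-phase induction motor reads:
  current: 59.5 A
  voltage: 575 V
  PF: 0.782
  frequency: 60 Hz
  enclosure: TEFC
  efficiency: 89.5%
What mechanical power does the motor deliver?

41.5 kW

P_in = √3·V·I·cosφ = 1.732 × 575 × 59.5 × 0.782 = 46338 W
P_out = η·P_in = 0.895 × 46338 = 41473 W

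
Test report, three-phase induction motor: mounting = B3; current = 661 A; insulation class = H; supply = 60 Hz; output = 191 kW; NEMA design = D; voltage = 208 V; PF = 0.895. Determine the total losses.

22.1 kW

P_in = √3·V·I·cosφ = 1.732×208×661×0.895 = 213126 W
P_out = 191000 W
Losses = P_in − P_out = 213126 − 191000 = 22126 W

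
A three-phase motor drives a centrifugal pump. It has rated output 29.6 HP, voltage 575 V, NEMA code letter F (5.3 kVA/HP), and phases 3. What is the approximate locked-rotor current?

S_LR = 5.3 × 29.6 = 156.88 kVA
I_LR = S_LR/(√3·V_L) = 156880/(1.732×575) = 158 A

158 A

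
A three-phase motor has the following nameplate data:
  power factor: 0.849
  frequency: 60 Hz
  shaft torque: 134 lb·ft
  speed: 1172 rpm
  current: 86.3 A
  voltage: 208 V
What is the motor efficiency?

τ = 134 lb·ft × 1.356 = 181.7 N·m
ω = 2π × 1172/60 = 122.7 rad/s; P_out = τω = 181.7 × 122.7 = 22295 W
P_in = √3·V_L·I_L·cosφ = 1.732 × 208 × 86.3 × 0.849 = 26395 W
η = P_out / P_in = 22295 / 26395 = 0.845 = 84.5%

84.5 %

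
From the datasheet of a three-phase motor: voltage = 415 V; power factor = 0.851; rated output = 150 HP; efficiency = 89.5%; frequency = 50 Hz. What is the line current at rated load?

204 A

P_out = 150 × 746 = 111900 W
P_in = P_out / η = 111900 / 0.895 = 125028 W
I_L = P_in / (√3·V_L·cosφ) = 125028 / (1.732 × 415 × 0.851) = 204 A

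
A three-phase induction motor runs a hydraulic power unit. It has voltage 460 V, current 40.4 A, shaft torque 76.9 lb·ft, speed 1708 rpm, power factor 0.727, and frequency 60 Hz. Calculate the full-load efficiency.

79.7 %

τ = 76.9 lb·ft × 1.356 = 104.3 N·m
ω = 2π × 1708/60 = 178.9 rad/s; P_out = τω = 104.3 × 178.9 = 18659 W
P_in = √3·V_L·I_L·cosφ = 1.732 × 460 × 40.4 × 0.727 = 23400 W
η = P_out / P_in = 18659 / 23400 = 0.797 = 79.7%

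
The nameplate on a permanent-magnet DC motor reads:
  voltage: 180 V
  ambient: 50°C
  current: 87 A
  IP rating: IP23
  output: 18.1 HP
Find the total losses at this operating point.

P_in = V·I = 180×87 = 15660 W
P_out = 18.1×746 = 13503 W
Losses = P_in − P_out = 15660 − 13503 = 2157 W

2160 W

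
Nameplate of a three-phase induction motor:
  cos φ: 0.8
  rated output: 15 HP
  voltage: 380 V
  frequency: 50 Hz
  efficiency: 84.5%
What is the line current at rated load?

25.2 A

P_out = 15 × 746 = 11190 W
P_in = P_out / η = 11190 / 0.845 = 13243 W
I_L = P_in / (√3·V_L·cosφ) = 13243 / (1.732 × 380 × 0.8) = 25.2 A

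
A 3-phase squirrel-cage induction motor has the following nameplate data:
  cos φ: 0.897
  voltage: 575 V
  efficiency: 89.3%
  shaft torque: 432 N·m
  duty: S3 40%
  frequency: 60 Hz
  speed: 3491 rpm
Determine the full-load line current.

198 A

ω = 2π×3491/60 = 365.6 rad/s; P_out = τω = 432 × 365.6 = 157939 W
P_in = P_out / η = 157939 / 0.893 = 176863 W
I_L = P_in / (√3·V_L·cosφ) = 176863 / (1.732 × 575 × 0.897) = 198 A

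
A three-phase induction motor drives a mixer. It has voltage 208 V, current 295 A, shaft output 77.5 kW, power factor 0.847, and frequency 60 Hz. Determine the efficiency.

86.1 %

P_out = 77.5 kW = 77500 W
P_in = √3·V_L·I_L·cosφ = 1.732 × 208 × 295 × 0.847 = 90015 W
η = P_out / P_in = 77500 / 90015 = 0.861 = 86.1%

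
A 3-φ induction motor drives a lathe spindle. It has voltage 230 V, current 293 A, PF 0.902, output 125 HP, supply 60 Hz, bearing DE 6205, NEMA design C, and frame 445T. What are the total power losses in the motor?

12 kW

P_in = √3·V·I·cosφ = 1.732×230×293×0.902 = 105281 W
P_out = 125×746 = 93250 W
Losses = P_in − P_out = 105281 − 93250 = 12031 W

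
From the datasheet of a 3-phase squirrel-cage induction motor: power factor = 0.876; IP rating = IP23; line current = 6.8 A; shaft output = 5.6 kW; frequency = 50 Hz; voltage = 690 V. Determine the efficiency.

78.7 %

P_out = 5.6 kW = 5600 W
P_in = √3·V_L·I_L·cosφ = 1.732 × 690 × 6.8 × 0.876 = 7119 W
η = P_out / P_in = 5600 / 7119 = 0.787 = 78.7%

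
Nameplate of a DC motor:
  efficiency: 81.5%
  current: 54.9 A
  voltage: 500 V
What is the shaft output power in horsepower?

P_in = V·I = 500 × 54.9 = 27450 W
P_out = η·P_in = 0.815 × 27450 = 22372 W
= 22372/746 = 30 HP

30 HP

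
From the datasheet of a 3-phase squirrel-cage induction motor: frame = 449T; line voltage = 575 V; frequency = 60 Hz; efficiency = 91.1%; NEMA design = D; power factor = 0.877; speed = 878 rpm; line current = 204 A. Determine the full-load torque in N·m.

1770 N·m

P_in = √3·V·I·cosφ = 1.732 × 575 × 204 × 0.877 = 178174 W
P_out = η·P_in = 0.911 × 178174 = 162317 W
n = 878 rpm
ω = 2π×878/60 = 91.94 rad/s
τ = P_out/ω = 162317/91.94 = 1770 N·m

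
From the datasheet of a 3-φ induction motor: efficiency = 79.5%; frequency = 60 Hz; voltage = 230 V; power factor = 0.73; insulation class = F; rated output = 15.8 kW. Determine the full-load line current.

68.3 A

P_out = 15.8 kW = 15800 W
P_in = P_out / η = 15800 / 0.795 = 19874 W
I_L = P_in / (√3·V_L·cosφ) = 19874 / (1.732 × 230 × 0.73) = 68.3 A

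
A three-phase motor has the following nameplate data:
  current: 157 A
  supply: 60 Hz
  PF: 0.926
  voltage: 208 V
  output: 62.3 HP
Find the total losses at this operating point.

5900 W

P_in = √3·V·I·cosφ = 1.732×208×157×0.926 = 52375 W
P_out = 62.3×746 = 46476 W
Losses = P_in − P_out = 52375 − 46476 = 5899 W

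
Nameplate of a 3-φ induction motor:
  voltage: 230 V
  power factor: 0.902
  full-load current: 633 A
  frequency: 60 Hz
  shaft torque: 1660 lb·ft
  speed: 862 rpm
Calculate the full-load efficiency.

τ = 1660 lb·ft × 1.356 = 2251 N·m
ω = 2π × 862/60 = 90.27 rad/s; P_out = τω = 2251 × 90.27 = 203198 W
P_in = √3·V_L·I_L·cosφ = 1.732 × 230 × 633 × 0.902 = 227450 W
η = P_out / P_in = 203198 / 227450 = 0.893 = 89.3%

89.3 %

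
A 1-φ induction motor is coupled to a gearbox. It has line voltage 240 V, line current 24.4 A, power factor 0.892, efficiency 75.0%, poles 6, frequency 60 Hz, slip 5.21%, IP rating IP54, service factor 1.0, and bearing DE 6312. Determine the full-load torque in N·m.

P_in = V·I·cosφ = 240 × 24.4 × 0.892 = 5224 W
P_out = η·P_in = 0.75 × 5224 = 3918 W
n_s = 120×60/6 = 1200 rpm; n = 1200×(1−0.0521) = 1137 rpm
ω = 2π×1137/60 = 119.1 rad/s
τ = P_out/ω = 3918/119.1 = 32.9 N·m

32.9 N·m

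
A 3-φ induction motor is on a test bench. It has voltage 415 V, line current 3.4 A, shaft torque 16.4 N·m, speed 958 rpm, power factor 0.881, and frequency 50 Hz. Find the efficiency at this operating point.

76.4 %

ω = 2π × 958/60 = 100.3 rad/s; P_out = τω = 16.4 × 100.3 = 1645 W
P_in = √3·V_L·I_L·cosφ = 1.732 × 415 × 3.4 × 0.881 = 2153 W
η = P_out / P_in = 1645 / 2153 = 0.764 = 76.4%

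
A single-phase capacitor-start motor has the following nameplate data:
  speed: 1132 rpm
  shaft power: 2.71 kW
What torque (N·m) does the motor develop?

22.9 N·m

ω = 2π × 1132/60 = 118.5 rad/s
τ = P/ω = 2710/118.5 = 22.9 N·m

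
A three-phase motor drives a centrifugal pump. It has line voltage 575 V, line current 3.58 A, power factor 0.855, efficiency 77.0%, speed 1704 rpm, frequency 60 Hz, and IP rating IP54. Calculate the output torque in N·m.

P_in = √3·V·I·cosφ = 1.732 × 575 × 3.58 × 0.855 = 3048 W
P_out = η·P_in = 0.77 × 3048 = 2347 W
n = 1704 rpm
ω = 2π×1704/60 = 178.4 rad/s
τ = P_out/ω = 2347/178.4 = 13.2 N·m

13.2 N·m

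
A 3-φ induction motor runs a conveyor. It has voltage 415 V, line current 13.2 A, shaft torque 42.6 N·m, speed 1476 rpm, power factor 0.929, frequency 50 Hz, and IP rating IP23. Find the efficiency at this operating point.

74.7 %

ω = 2π × 1476/60 = 154.6 rad/s; P_out = τω = 42.6 × 154.6 = 6586 W
P_in = √3·V_L·I_L·cosφ = 1.732 × 415 × 13.2 × 0.929 = 8814 W
η = P_out / P_in = 6586 / 8814 = 0.747 = 74.7%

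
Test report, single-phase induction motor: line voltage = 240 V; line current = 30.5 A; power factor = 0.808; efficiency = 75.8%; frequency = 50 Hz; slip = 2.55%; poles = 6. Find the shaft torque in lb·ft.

32.4 lb·ft

P_in = V·I·cosφ = 240 × 30.5 × 0.808 = 5915 W
P_out = η·P_in = 0.758 × 5915 = 4484 W
n_s = 120×50/6 = 1000 rpm; n = 1000×(1−0.0255) = 975 rpm
ω = 2π×975/60 = 102.1 rad/s
τ = P_out/ω = 4484/102.1 = 43.92 N·m
In lb·ft: 43.92/1.356 = 32.4 lb·ft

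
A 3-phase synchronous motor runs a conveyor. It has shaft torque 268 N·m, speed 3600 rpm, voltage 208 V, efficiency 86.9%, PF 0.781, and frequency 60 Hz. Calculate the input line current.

ω = 2π×3600/60 = 377 rad/s; P_out = τω = 268 × 377 = 101036 W
P_in = P_out / η = 101036 / 0.869 = 116267 W
I_L = P_in / (√3·V_L·cosφ) = 116267 / (1.732 × 208 × 0.781) = 413 A

413 A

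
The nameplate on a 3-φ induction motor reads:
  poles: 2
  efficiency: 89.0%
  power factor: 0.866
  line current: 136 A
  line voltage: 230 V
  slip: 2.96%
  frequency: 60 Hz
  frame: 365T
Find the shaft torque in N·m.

114 N·m

P_in = √3·V·I·cosφ = 1.732 × 230 × 136 × 0.866 = 46917 W
P_out = η·P_in = 0.89 × 46917 = 41756 W
n_s = 120×60/2 = 3600 rpm; n = 3600×(1−0.0296) = 3493 rpm
ω = 2π×3493/60 = 365.8 rad/s
τ = P_out/ω = 41756/365.8 = 114 N·m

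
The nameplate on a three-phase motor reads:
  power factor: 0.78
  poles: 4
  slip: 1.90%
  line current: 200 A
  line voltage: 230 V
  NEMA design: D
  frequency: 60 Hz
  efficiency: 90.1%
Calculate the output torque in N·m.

303 N·m

P_in = √3·V·I·cosφ = 1.732 × 230 × 200 × 0.78 = 62144 W
P_out = η·P_in = 0.901 × 62144 = 55992 W
n_s = 120×60/4 = 1800 rpm; n = 1800×(1−0.019) = 1766 rpm
ω = 2π×1766/60 = 184.9 rad/s
τ = P_out/ω = 55992/184.9 = 303 N·m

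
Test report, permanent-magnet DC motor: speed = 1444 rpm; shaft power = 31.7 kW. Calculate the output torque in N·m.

ω = 2π × 1444/60 = 151.2 rad/s
τ = P/ω = 31700/151.2 = 210 N·m

210 N·m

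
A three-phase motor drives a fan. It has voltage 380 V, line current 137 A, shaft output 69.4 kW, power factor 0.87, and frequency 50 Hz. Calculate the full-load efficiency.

P_out = 69.4 kW = 69400 W
P_in = √3·V_L·I_L·cosφ = 1.732 × 380 × 137 × 0.87 = 78446 W
η = P_out / P_in = 69400 / 78446 = 0.885 = 88.5%

88.5 %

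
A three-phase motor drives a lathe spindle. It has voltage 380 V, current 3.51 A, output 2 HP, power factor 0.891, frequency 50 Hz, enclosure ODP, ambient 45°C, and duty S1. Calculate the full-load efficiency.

72.5 %

P_out = 2 × 746 = 1492 W
P_in = √3·V_L·I_L·cosφ = 1.732 × 380 × 3.51 × 0.891 = 2058 W
η = P_out / P_in = 1492 / 2058 = 0.725 = 72.5%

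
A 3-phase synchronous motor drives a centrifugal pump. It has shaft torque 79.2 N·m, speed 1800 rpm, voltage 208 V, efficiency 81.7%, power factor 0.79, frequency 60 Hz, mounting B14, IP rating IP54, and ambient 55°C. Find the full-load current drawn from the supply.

64.2 A

ω = 2π×1800/60 = 188.5 rad/s; P_out = τω = 79.2 × 188.5 = 14929 W
P_in = P_out / η = 14929 / 0.817 = 18273 W
I_L = P_in / (√3·V_L·cosφ) = 18273 / (1.732 × 208 × 0.79) = 64.2 A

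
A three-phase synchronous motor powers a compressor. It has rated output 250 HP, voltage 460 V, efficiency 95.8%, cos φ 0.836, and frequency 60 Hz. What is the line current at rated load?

P_out = 250 × 746 = 186500 W
P_in = P_out / η = 186500 / 0.958 = 194676 W
I_L = P_in / (√3·V_L·cosφ) = 194676 / (1.732 × 460 × 0.836) = 292 A

292 A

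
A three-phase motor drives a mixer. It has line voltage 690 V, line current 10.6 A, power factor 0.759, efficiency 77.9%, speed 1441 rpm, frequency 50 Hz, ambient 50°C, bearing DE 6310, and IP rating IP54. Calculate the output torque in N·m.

P_in = √3·V·I·cosφ = 1.732 × 690 × 10.6 × 0.759 = 9615 W
P_out = η·P_in = 0.779 × 9615 = 7490 W
n = 1441 rpm
ω = 2π×1441/60 = 150.9 rad/s
τ = P_out/ω = 7490/150.9 = 49.6 N·m

49.6 N·m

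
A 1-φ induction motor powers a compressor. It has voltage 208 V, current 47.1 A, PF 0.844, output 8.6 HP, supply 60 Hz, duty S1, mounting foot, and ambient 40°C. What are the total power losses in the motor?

1850 W

P_in = V·I·cosφ = 208×47.1×0.844 = 8268 W
P_out = 8.6×746 = 6416 W
Losses = P_in − P_out = 8268 − 6416 = 1852 W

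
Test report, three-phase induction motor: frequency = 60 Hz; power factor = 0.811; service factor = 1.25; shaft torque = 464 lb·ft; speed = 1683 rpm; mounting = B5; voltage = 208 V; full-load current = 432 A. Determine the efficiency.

τ = 464 lb·ft × 1.356 = 629.2 N·m
ω = 2π × 1683/60 = 176.2 rad/s; P_out = τω = 629.2 × 176.2 = 110865 W
P_in = √3·V_L·I_L·cosφ = 1.732 × 208 × 432 × 0.811 = 126216 W
η = P_out / P_in = 110865 / 126216 = 0.878 = 87.8%

87.8 %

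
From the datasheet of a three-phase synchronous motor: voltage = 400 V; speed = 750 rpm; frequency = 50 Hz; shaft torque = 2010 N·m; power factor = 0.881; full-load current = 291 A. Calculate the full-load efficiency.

ω = 2π × 750/60 = 78.54 rad/s; P_out = τω = 2010 × 78.54 = 157865 W
P_in = √3·V_L·I_L·cosφ = 1.732 × 400 × 291 × 0.881 = 177614 W
η = P_out / P_in = 157865 / 177614 = 0.889 = 88.9%

88.9 %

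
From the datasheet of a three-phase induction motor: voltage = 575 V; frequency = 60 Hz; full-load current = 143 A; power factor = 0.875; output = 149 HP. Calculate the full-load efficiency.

P_out = 149 × 746 = 111154 W
P_in = √3·V_L·I_L·cosφ = 1.732 × 575 × 143 × 0.875 = 124612 W
η = P_out / P_in = 111154 / 124612 = 0.892 = 89.2%

89.2 %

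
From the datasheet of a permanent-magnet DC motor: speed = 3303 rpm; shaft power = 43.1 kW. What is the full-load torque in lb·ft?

ω = 2π × 3303/60 = 345.9 rad/s
τ = P/ω = 43100/345.9 = 124.6 N·m
In lb·ft: 124.6/1.356 = 91.9 lb·ft

91.9 lb·ft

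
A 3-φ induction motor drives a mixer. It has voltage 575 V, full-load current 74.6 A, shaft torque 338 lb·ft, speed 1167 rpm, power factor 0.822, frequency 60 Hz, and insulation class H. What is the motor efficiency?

91.7 %

τ = 338 lb·ft × 1.356 = 458.3 N·m
ω = 2π × 1167/60 = 122.2 rad/s; P_out = τω = 458.3 × 122.2 = 56004 W
P_in = √3·V_L·I_L·cosφ = 1.732 × 575 × 74.6 × 0.822 = 61070 W
η = P_out / P_in = 56004 / 61070 = 0.917 = 91.7%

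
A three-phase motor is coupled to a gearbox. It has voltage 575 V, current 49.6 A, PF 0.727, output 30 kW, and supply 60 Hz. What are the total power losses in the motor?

P_in = √3·V·I·cosφ = 1.732×575×49.6×0.727 = 35911 W
P_out = 30000 W
Losses = P_in − P_out = 35911 − 30000 = 5911 W

5910 W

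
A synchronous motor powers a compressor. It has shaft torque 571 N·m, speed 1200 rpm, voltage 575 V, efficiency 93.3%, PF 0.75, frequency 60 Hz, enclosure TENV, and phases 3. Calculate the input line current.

103 A

ω = 2π×1200/60 = 125.7 rad/s; P_out = τω = 571 × 125.7 = 71775 W
P_in = P_out / η = 71775 / 0.933 = 76929 W
I_L = P_in / (√3·V_L·cosφ) = 76929 / (1.732 × 575 × 0.75) = 103 A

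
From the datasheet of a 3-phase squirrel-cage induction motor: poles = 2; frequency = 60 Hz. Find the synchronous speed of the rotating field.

n_s = 120f/p = 120×60/2 = 3600 rpm

3600 rpm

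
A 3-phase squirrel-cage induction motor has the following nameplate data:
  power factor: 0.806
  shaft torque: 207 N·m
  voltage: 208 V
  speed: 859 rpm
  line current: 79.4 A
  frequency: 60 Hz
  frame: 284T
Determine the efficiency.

ω = 2π × 859/60 = 89.95 rad/s; P_out = τω = 207 × 89.95 = 18620 W
P_in = √3·V_L·I_L·cosφ = 1.732 × 208 × 79.4 × 0.806 = 23055 W
η = P_out / P_in = 18620 / 23055 = 0.808 = 80.8%

80.8 %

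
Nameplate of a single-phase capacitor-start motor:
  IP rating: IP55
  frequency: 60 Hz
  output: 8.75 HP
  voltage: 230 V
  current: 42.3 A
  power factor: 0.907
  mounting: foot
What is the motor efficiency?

P_out = 8.75 × 746 = 6528 W
P_in = V·I·cosφ = 230 × 42.3 × 0.907 = 8824 W
η = P_out / P_in = 6528 / 8824 = 0.740 = 74.0%

74.0 %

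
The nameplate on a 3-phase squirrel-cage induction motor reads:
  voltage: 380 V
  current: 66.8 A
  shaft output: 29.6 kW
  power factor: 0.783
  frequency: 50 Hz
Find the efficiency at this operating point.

P_out = 29.6 kW = 29600 W
P_in = √3·V_L·I_L·cosφ = 1.732 × 380 × 66.8 × 0.783 = 34425 W
η = P_out / P_in = 29600 / 34425 = 0.860 = 86.0%

86.0 %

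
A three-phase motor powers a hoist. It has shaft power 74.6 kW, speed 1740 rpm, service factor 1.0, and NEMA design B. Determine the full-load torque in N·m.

409 N·m

ω = 2π × 1740/60 = 182.2 rad/s
τ = P/ω = 74600/182.2 = 409 N·m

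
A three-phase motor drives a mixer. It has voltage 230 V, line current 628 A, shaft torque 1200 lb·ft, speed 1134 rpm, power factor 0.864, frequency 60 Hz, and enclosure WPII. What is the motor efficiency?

τ = 1200 lb·ft × 1.356 = 1627 N·m
ω = 2π × 1134/60 = 118.8 rad/s; P_out = τω = 1627 × 118.8 = 193288 W
P_in = √3·V_L·I_L·cosφ = 1.732 × 230 × 628 × 0.864 = 216147 W
η = P_out / P_in = 193288 / 216147 = 0.894 = 89.4%

89.4 %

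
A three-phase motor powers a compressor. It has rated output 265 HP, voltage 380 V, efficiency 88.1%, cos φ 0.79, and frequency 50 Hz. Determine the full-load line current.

432 A

P_out = 265 × 746 = 197690 W
P_in = P_out / η = 197690 / 0.881 = 224393 W
I_L = P_in / (√3·V_L·cosφ) = 224393 / (1.732 × 380 × 0.79) = 432 A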